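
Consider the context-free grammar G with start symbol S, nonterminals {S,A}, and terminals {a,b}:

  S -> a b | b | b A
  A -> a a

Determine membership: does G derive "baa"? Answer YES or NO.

CNF form of G:
  S -> T0 T1 | T1 A | b
  A -> T0 T0
  T0 -> a
  T1 -> b

CYK fill:
  T[0,0] 'b' = {S,T1}  orig:{S}
  T[1,1] 'a' = {T0}  orig:{}
  T[2,2] 'a' = {T0}  orig:{}
  T[0,1] 'ba' = ∅
  T[1,2] 'aa' = {A}
  T[0,2] 'baa' = {S}

S ∈ T[0,2] ⇒ YES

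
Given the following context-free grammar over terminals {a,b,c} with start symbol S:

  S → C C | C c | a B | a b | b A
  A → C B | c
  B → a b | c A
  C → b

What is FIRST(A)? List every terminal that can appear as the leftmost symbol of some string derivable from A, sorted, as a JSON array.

Compute FIRST by fixpoint:
pass 1:
  A via A→c: +{c}
  B via B→a b: +{a}
  B via B→c A: +{c}
  C via C→b: +{b}
  S via S→C C: +{b}
  S via S→a B: +{a}
  S: {a,b}  A: {c}  B: {a,c}  C: {b}
pass 2:
  A via A→C B: +{b}
  S: {a,b}  A: {b,c}  B: {a,c}  C: {b}
pass 3: done
  S: {a,b}  A: {b,c}  B: {a,c}  C: {b}

FIRST(A) = ["b", "c"]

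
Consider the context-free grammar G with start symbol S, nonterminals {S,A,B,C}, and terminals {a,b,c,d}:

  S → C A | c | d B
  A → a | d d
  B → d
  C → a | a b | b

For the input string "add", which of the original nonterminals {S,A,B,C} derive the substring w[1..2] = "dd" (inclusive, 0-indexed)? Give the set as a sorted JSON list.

Convert to CNF:
  S -> C A | T0 B | c
  A -> T0 T0 | a
  B -> d
  C -> T1 T2 | a | b
  T0 -> d
  T1 -> a
  T2 -> b

Fill CYK table bottom-up (cells [i..j] with 1 ≤ i ≤ j ≤ 2 only):
  [1..1]={B,T0}  "d"  orig:{B}
  [2..2]={B,T0}  "d"  orig:{B}
  [1..2]={A,S}  "dd"

Original NTs in T[1,2] deriving "dd": ["A", "S"]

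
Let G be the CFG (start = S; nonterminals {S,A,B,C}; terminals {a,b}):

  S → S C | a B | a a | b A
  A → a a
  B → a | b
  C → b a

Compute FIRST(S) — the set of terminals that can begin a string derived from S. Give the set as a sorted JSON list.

FIRST sets, iterate to fixpoint:
round 1:
  A via A→a a: +{a}
  B via B→a: +{a}
  B via B→b: +{b}
  C via C→b a: +{b}
  S via S→a B: +{a}
  S via S→b A: +{b}
  FIRST(S)={a,b}  FIRST(A)={a}  FIRST(B)={a,b}  FIRST(C)={b}
round 2: (stable)
  FIRST(S)={a,b}  FIRST(A)={a}  FIRST(B)={a,b}  FIRST(C)={b}

FIRST(S) = ["a", "b"]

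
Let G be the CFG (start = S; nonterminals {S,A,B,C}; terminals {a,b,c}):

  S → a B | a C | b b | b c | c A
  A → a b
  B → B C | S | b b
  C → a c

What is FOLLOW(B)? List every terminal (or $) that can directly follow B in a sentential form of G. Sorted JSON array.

Compute FIRST by fixpoint:
round 1:
  A via A→a b: +{a}
  B via B→b b: +{b}
  C via C→a c: +{a}
  S via S→a B: +{a}
  S via S→b b: +{b}
  S via S→c A: +{c}
  FIRST[S]={a,b,c}  FIRST[A]={a}  FIRST[B]={b}  FIRST[C]={a}
round 2:
  B via B→S: +{a,c}
  FIRST[S]={a,b,c}  FIRST[A]={a}  FIRST[B]={a,b,c}  FIRST[C]={a}
round 3: (no change)
  FIRST[S]={a,b,c}  FIRST[A]={a}  FIRST[B]={a,b,c}  FIRST[C]={a}

FOLLOW iteration:
FOLLOW(S) := {$}
pass 1:
  B→B C: FOLLOW(B) ⊇ FIRST(C) = {a}; new: +{a}
  B→B C: FOLLOW(C) ⊇ FOLLOW(B) ⊇ {a}; new: +{a}
  B→S: FOLLOW(S) ⊇ FOLLOW(B) ⊇ {a}; new: +{a}
  S→a B: FOLLOW(B) ⊇ FOLLOW(S) ⊇ {$,a}; new: +{$}
  S→a C: FOLLOW(C) ⊇ FOLLOW(S) ⊇ {$,a}; new: +{$}
  S→c A: FOLLOW(A) ⊇ FOLLOW(S) ⊇ {$,a}; new: +{$,a}
  FOLLOW[S]={$,a}  FOLLOW[A]={$,a}  FOLLOW[B]={$,a}  FOLLOW[C]={$,a}
pass 2: (stable)
  FOLLOW[S]={$,a}  FOLLOW[A]={$,a}  FOLLOW[B]={$,a}  FOLLOW[C]={$,a}

FOLLOW(B) = ["$", "a"]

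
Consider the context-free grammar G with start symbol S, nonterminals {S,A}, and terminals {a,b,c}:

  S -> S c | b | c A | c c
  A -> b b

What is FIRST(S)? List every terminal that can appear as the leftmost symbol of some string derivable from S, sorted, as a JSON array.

FIRST iteration:
iter 1:
  A via A→b b: +{b}
  S via S→b: +{b}
  S via S→c A: +{c}
  S: {b,c}  A: {b}
iter 2: done
  S: {b,c}  A: {b}

FIRST(S) = ["b", "c"]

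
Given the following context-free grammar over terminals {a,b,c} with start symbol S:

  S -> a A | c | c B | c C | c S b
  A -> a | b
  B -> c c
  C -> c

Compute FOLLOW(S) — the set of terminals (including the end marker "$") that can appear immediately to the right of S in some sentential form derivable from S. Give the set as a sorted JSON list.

FIRST iteration:
pass 1:
  A via A→a: +{a}
  A via A→b: +{b}
  B via B→c c: +{c}
  C via C→c: +{c}
  S via S→a A: +{a}
  S via S→c: +{c}
  S: {a,c}  A: {a,b}  B: {c}  C: {c}
pass 2: done
  S: {a,c}  A: {a,b}  B: {c}  C: {c}

Compute FOLLOW by fixpoint:
initialize: $ ∈ FOLLOW(S)
round 1:
  S→a A: FOLLOW(A) ⊇ FOLLOW(S) ⊇ {$}; new: +{$}
  S→c B: FOLLOW(B) ⊇ FOLLOW(S) ⊇ {$}; new: +{$}
  S→c C: FOLLOW(C) ⊇ FOLLOW(S) ⊇ {$}; new: +{$}
  S→c S b: FOLLOW(S) ⊇ FIRST(b) = {b}; new: +{b}
  S: {$,b}  A: {$}  B: {$}  C: {$}
round 2:
  S→a A: FOLLOW(A) ⊇ FOLLOW(S) ⊇ {$,b}; new: +{b}
  S→c B: FOLLOW(B) ⊇ FOLLOW(S) ⊇ {$,b}; new: +{b}
  S→c C: FOLLOW(C) ⊇ FOLLOW(S) ⊇ {$,b}; new: +{b}
  S: {$,b}  A: {$,b}  B: {$,b}  C: {$,b}
round 3: (no change)
  S: {$,b}  A: {$,b}  B: {$,b}  C: {$,b}

FOLLOW(S) = ["$", "b"]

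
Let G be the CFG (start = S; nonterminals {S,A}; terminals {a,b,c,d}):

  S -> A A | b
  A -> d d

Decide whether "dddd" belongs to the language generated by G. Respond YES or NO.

Convert to CNF:
  S -> A A | b
  A -> T0 T0
  T0 -> d

CYK fill:
  cell(0,0) d: {T0}  orig:{}
  cell(1,1) d: {T0}  orig:{}
  cell(2,2) d: {T0}  orig:{}
  cell(3,3) d: {T0}  orig:{}
  cell(0,1) dd: {A}
  cell(1,2) dd: {A}
  cell(2,3) dd: {A}
  cell(0,2) ddd: ∅
  cell(1,3) ddd: ∅
  cell(0,3) dddd: {S}

S ∈ T[0,3] ⇒ YES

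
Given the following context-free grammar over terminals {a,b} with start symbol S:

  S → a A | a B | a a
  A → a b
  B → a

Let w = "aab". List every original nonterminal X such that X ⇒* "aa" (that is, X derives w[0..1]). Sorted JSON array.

CNF form of G:
  S -> T0 A | T0 B | T0 T0
  A -> T0 T1
  B -> a
  T0 -> a
  T1 -> b

CYK table (by increasing span) — only the sub-triangle for w[0..1]:
  cell(0,0) a: {B,T0}  orig:{B}
  cell(1,1) a: {B,T0}  orig:{B}
  cell(0,1) aa: {S}

Original NTs in T[0,1] deriving "aa": ["S"]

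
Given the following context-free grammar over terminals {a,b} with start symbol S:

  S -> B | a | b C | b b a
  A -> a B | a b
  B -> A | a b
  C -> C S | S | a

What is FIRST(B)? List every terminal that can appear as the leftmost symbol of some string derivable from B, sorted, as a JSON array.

FIRST iteration:
round 1:
  A via A→a B: +{a}
  B via B→A: +{a}
  C via C→a: +{a}
  S via S→B: +{a}
  S via S→b C: +{b}
  FIRST(S)={a,b}  FIRST(A)={a}  FIRST(B)={a}  FIRST(C)={a}
round 2:
  C via C→S: +{b}
  FIRST(S)={a,b}  FIRST(A)={a}  FIRST(B)={a}  FIRST(C)={a,b}
round 3: — fixpoint
  FIRST(S)={a,b}  FIRST(A)={a}  FIRST(B)={a}  FIRST(C)={a,b}

FIRST(B) = ["a"]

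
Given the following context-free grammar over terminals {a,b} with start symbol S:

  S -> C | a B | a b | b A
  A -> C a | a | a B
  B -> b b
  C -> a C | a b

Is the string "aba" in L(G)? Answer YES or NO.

CNF form of G:
  S -> T0 B | T0 C | T0 T1 | T1 A
  A -> C T0 | T0 B | a
  B -> T1 T1
  C -> T0 C | T0 T1
  T0 -> a
  T1 -> b

CYK fill:
  cell(0,0) a: {A,T0}  orig:{A}
  cell(1,1) b: {T1}  orig:{}
  cell(2,2) a: {A,T0}  orig:{A}
  cell(0,1) ab: {C,S}
  cell(1,2) ba: {S}
  cell(0,2) aba: {A}

S ∉ T[0,2] ⇒ NO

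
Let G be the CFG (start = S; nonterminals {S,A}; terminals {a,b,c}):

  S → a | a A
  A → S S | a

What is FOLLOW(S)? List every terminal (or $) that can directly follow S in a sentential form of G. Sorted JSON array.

Compute FIRST by fixpoint:
round 1:
  A via A→a: +{a}
  S via S→a: +{a}
  S: {a}  A: {a}
round 2: (stable)
  S: {a}  A: {a}

FOLLOW sets:
initialize: $ ∈ FOLLOW(S)
pass 1:
  A→S S: FOLLOW(S) ⊇ FIRST(S) = {a}; new: +{a}
  S→a A: FOLLOW(A) ⊇ FOLLOW(S) ⊇ {$,a}; new: +{$,a}
  FOLLOW[S]={$,a}  FOLLOW[A]={$,a}
pass 2: done
  FOLLOW[S]={$,a}  FOLLOW[A]={$,a}

FOLLOW(S) = ["$", "a"]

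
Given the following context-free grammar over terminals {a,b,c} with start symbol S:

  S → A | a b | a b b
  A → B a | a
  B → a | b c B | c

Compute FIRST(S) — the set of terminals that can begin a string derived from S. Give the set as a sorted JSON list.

FIRST sets, iterate to fixpoint:
pass 1:
  A via A→a: +{a}
  B via B→a: +{a}
  B via B→b c B: +{b}
  B via B→c: +{c}
  S via S→A: +{a}
  FIRST[S]={a}  FIRST[A]={a}  FIRST[B]={a,b,c}
pass 2:
  A via A→B a: +{b,c}
  S via S→A: +{b,c}
  FIRST[S]={a,b,c}  FIRST[A]={a,b,c}  FIRST[B]={a,b,c}
pass 3: — fixpoint
  FIRST[S]={a,b,c}  FIRST[A]={a,b,c}  FIRST[B]={a,b,c}

FIRST(S) = ["a", "b", "c"]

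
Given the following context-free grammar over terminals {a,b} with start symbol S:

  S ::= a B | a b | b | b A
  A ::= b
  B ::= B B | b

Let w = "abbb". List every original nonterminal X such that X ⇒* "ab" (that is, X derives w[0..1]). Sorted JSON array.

CNF form of G:
  S -> T0 B | T0 T1 | T1 A | b
  A -> b
  B -> B B | b
  T0 -> a
  T1 -> b

CYK fill, restricted to cells inside w[0..1]:
  cell(0,0) a: {T0}  orig:{}
  cell(1,1) b: {A,B,S,T1}  orig:{A,B,S}
  cell(0,1) ab: {S}

Original NTs in T[0,1] deriving "ab": ["S"]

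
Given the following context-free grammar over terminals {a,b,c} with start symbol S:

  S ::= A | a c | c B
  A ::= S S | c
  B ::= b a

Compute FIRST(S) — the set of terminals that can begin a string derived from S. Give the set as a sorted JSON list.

FIRST iteration:
round 1:
  A via A→c: +{c}
  B via B→b a: +{b}
  S via S→A: +{c}
  S via S→a c: +{a}
  FIRST(S)={a,c}  FIRST(A)={c}  FIRST(B)={b}
round 2:
  A via A→S S: +{a}
  FIRST(S)={a,c}  FIRST(A)={a,c}  FIRST(B)={b}
round 3: — fixpoint
  FIRST(S)={a,c}  FIRST(A)={a,c}  FIRST(B)={b}

FIRST(S) = ["a", "c"]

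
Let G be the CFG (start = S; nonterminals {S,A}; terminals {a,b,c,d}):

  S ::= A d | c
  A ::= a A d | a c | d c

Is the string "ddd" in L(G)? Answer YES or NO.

CNF form of G:
  S -> A T1 | c
  A -> T0 T2 | T0 X3 | T1 T2
  T0 -> a
  T1 -> d
  T2 -> c
  X3 -> A T1

Fill CYK table bottom-up:
  [0..0]={T1}  "d"  orig:{}
  [1..1]={T1}  "d"  orig:{}
  [2..2]={T1}  "d"  orig:{}
  [0..1]=∅  "dd"
  [1..2]=∅  "dd"
  [0..2]=∅  "ddd"

S ∉ T[0,2] ⇒ NO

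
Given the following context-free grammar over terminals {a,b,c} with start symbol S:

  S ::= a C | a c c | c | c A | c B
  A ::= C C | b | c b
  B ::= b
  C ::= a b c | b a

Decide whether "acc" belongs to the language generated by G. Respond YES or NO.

Convert to CNF:
  S -> T0 A | T0 B | T2 C | T2 X4 | c
  A -> C C | T0 T1 | b
  B -> b
  C -> T1 T2 | T2 X3
  T0 -> c
  T1 -> b
  T2 -> a
  X3 -> T1 T0
  X4 -> T0 T0

CYK table (by increasing span):
  [0..0]={T2}  "a"  orig:{}
  [1..1]={S,T0}  "c"  orig:{S}
  [2..2]={S,T0}  "c"  orig:{S}
  [0..1]=∅  "ac"
  [1..2]={X4}  "cc"  orig:{}
  [0..2]={S}  "acc"

S ∈ T[0,2] ⇒ YES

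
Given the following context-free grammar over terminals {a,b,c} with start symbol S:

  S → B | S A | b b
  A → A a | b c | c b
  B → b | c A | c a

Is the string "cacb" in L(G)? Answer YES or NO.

CNF form of G:
  S -> S A | T1 T1 | T2 A | T2 T0 | b
  A -> A T0 | T1 T2 | T2 T1
  B -> T2 A | T2 T0 | b
  T0 -> a
  T1 -> b
  T2 -> c

CYK table (by increasing span):
  T[0,0] 'c' = {T2}  orig:{}
  T[1,1] 'a' = {T0}  orig:{}
  T[2,2] 'c' = {T2}  orig:{}
  T[3,3] 'b' = {B,S,T1}  orig:{B,S}
  T[0,1] 'ca' = {B,S}
  T[1,2] 'ac' = ∅
  T[2,3] 'cb' = {A}
  T[0,2] 'cac' = ∅
  T[1,3] 'acb' = ∅
  T[0,3] 'cacb' = {S}

S ∈ T[0,3] ⇒ YES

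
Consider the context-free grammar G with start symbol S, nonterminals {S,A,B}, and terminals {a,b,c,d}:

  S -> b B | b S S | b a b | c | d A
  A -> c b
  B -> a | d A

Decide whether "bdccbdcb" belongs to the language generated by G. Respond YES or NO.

Convert to CNF:
  S -> T1 B | T1 X4 | T1 X5 | T2 A | c
  A -> T0 T1
  B -> T2 A | a
  T0 -> c
  T1 -> b
  T2 -> d
  T3 -> a
  X4 -> S S
  X5 -> T3 T1

CYK table (by increasing span):
  T[0,0] 'b' = {T1}  orig:{}
  T[1,1] 'd' = {T2}  orig:{}
  T[2,2] 'c' = {S,T0}  orig:{S}
  T[3,3] 'c' = {S,T0}  orig:{S}
  T[4,4] 'b' = {T1}  orig:{}
  T[5,5] 'd' = {T2}  orig:{}
  T[6,6] 'c' = {S,T0}  orig:{S}
  T[7,7] 'b' = {T1}  orig:{}
  T[0,1] 'bd' = ∅
  T[1,2] 'dc' = ∅
  T[2,3] 'cc' = {X4}  orig:{}
  T[3,4] 'cb' = {A}
  T[4,5] 'bd' = ∅
  T[5,6] 'dc' = ∅
  T[6,7] 'cb' = {A}
  T[0,2] 'bdc' = ∅
  T[1,3] 'dcc' = ∅
  T[2,4] 'ccb' = ∅
  T[3,5] 'cbd' = ∅
  T[4,6] 'bdc' = ∅
  T[5,7] 'dcb' = {B,S}
  T[0,3] 'bdcc' = ∅
  T[1,4] 'dccb' = ∅
  T[2,5] 'ccbd' = ∅
  T[3,6] 'cbdc' = ∅
  T[4,7] 'bdcb' = {S}
  T[0,4] 'bdccb' = ∅
  T[1,5] 'dccbd' = ∅
  T[2,6] 'ccbdc' = ∅
  T[3,7] 'cbdcb' = {X4}  orig:{}
  T[0,5] 'bdccbd' = ∅
  T[1,6] 'dccbdc' = ∅
  T[2,7] 'ccbdcb' = ∅
  T[0,6] 'bdccbdc' = ∅
  T[1,7] 'dccbdcb' = ∅
  T[0,7] 'bdccbdcb' = ∅

S ∉ T[0,7] ⇒ NO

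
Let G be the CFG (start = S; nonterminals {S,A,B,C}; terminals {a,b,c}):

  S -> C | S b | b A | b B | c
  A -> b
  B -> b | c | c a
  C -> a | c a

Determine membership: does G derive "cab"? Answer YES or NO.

CNF form of G:
  S -> S T2 | T0 T1 | T2 A | T2 B | a | c
  A -> b
  B -> T0 T1 | b | c
  C -> T0 T1 | a
  T0 -> c
  T1 -> a
  T2 -> b

Fill CYK table bottom-up:
  T[0,0] 'c' = {B,S,T0}  orig:{B,S}
  T[1,1] 'a' = {C,S,T1}  orig:{C,S}
  T[2,2] 'b' = {A,B,T2}  orig:{A,B}
  T[0,1] 'ca' = {B,C,S}
  T[1,2] 'ab' = {S}
  T[0,2] 'cab' = {S}

S ∈ T[0,2] ⇒ YES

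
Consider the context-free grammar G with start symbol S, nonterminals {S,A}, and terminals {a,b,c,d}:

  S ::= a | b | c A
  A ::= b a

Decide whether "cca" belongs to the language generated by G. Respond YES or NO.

Convert to CNF:
  S -> T2 A | a | b
  A -> T0 T1
  T0 -> b
  T1 -> a
  T2 -> c

Fill CYK table bottom-up:
  T[0,0] 'c' = {T2}  orig:{}
  T[1,1] 'c' = {T2}  orig:{}
  T[2,2] 'a' = {S,T1}  orig:{S}
  T[0,1] 'cc' = ∅
  T[1,2] 'ca' = ∅
  T[0,2] 'cca' = ∅

S ∉ T[0,2] ⇒ NO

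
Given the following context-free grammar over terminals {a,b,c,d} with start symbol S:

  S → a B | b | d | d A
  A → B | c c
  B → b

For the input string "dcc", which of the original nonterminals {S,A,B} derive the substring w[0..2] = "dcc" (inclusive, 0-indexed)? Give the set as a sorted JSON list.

CNF form of G:
  S -> T1 B | T2 A | b | d
  A -> T0 T0 | b
  B -> b
  T0 -> c
  T1 -> a
  T2 -> d

CYK fill, restricted to cells inside w[0..2]:
  cell(0,0) d: {S,T2}  orig:{S}
  cell(1,1) c: {T0}  orig:{}
  cell(2,2) c: {T0}  orig:{}
  cell(0,1) dc: ∅
  cell(1,2) cc: {A}
  cell(0,2) dcc: {S}

Original NTs in T[0,2] deriving "dcc": ["S"]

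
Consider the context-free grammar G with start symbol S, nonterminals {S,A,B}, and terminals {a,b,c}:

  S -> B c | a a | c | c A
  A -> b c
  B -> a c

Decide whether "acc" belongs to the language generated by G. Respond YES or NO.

Convert to CNF:
  S -> B T1 | T1 A | T2 T2 | c
  A -> T0 T1
  B -> T2 T1
  T0 -> b
  T1 -> c
  T2 -> a

CYK fill:
  T[0,0] 'a' = {T2}  orig:{}
  T[1,1] 'c' = {S,T1}  orig:{S}
  T[2,2] 'c' = {S,T1}  orig:{S}
  T[0,1] 'ac' = {B}
  T[1,2] 'cc' = ∅
  T[0,2] 'acc' = {S}

S ∈ T[0,2] ⇒ YES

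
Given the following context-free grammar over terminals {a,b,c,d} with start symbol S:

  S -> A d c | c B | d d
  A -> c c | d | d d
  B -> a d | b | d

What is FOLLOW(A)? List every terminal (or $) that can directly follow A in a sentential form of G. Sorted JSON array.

Compute FIRST by fixpoint:
iter 1:
  A via A→c c: +{c}
  A via A→d: +{d}
  B via B→a d: +{a}
  B via B→b: +{b}
  B via B→d: +{d}
  S via S→A d c: +{c,d}
  FIRST(S)={c,d}  FIRST(A)={c,d}  FIRST(B)={a,b,d}
iter 2: done
  FIRST(S)={c,d}  FIRST(A)={c,d}  FIRST(B)={a,b,d}

FOLLOW iteration:
FOLLOW(S) := {$}
iter 1:
  S→A d c: FOLLOW(A) ⊇ FIRST(d) = {d}; new: +{d}
  S→c B: FOLLOW(B) ⊇ FOLLOW(S) ⊇ {$}; new: +{$}
  FOLLOW(S)={$}  FOLLOW(A)={d}  FOLLOW(B)={$}
iter 2: (no change)
  FOLLOW(S)={$}  FOLLOW(A)={d}  FOLLOW(B)={$}

FOLLOW(A) = ["d"]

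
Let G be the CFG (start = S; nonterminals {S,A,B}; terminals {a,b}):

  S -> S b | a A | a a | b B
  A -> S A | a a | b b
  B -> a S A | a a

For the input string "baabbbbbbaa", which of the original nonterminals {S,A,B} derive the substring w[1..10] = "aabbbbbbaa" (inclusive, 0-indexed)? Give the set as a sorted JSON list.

Convert to CNF:
  S -> S T1 | T0 A | T0 T0 | T1 B
  A -> S A | T0 T0 | T1 T1
  B -> T0 T0 | T0 X2
  T0 -> a
  T1 -> b
  X2 -> S A

CYK fill (cells [i..j] with 1 ≤ i ≤ j ≤ 10 only):
  [1..1]={T0}  "a"  orig:{}
  [2..2]={T0}  "a"  orig:{}
  [3..3]={T1}  "b"  orig:{}
  [4..4]={T1}  "b"  orig:{}
  [5..5]={T1}  "b"  orig:{}
  [6..6]={T1}  "b"  orig:{}
  [7..7]={T1}  "b"  orig:{}
  [8..8]={T1}  "b"  orig:{}
  [9..9]={T0}  "a"  orig:{}
  [10..10]={T0}  "a"  orig:{}
  [1..2]={A,B,S}  "aa"
  [2..3]=∅  "ab"
  [3..4]={A}  "bb"
  [4..5]={A}  "bb"
  [5..6]={A}  "bb"
  [6..7]={A}  "bb"
  [7..8]={A}  "bb"
  [8..9]=∅  "ba"
  [9..10]={A,B,S}  "aa"
  [1..3]={S}  "aab"
  [2..4]={S}  "abb"
  [3..5]=∅  "bbb"
  [4..6]=∅  "bbb"
  [5..7]=∅  "bbb"
  [6..8]=∅  "bbb"
  [7..9]=∅  "bba"
  [8..10]={S}  "baa"
  [1..4]={A,S,X2}  "aabb"  orig:{A,S}
  [2..5]={S}  "abbb"
  [3..6]=∅  "bbbb"
  [4..7]=∅  "bbbb"
  [5..8]=∅  "bbbb"
  [6..9]=∅  "bbba"
  [7..10]=∅  "bbaa"
  [1..5]={A,S,X2}  "aabbb"  orig:{A,S}
  [2..6]={A,S,X2}  "abbbb"  orig:{A,S}
  [3..7]=∅  "bbbbb"
  [4..8]=∅  "bbbbb"
  [5..9]=∅  "bbbba"
  [6..10]=∅  "bbbaa"
  [1..6]={A,B,S,X2}  "aabbbb"  orig:{A,B,S}
  [2..7]={A,S,X2}  "abbbbb"  orig:{A,S}
  [3..8]=∅  "bbbbbb"
  [4..9]=∅  "bbbbba"
  [5..10]=∅  "bbbbaa"
  [1..7]={A,B,S,X2}  "aabbbbb"  orig:{A,B,S}
  [2..8]={A,S,X2}  "abbbbbb"  orig:{A,S}
  [3..9]=∅  "bbbbbba"
  [4..10]=∅  "bbbbbaa"
  [1..8]={A,B,S,X2}  "aabbbbbb"  orig:{A,B,S}
  [2..9]=∅  "abbbbbba"
  [3..10]=∅  "bbbbbbaa"
  [1..9]=∅  "aabbbbbba"
  [2..10]={A,X2}  "abbbbbbaa"  orig:{A}
  [1..10]={A,B,S,X2}  "aabbbbbbaa"  orig:{A,B,S}

Original NTs in T[1,10] deriving "aabbbbbbaa": ["A", "B", "S"]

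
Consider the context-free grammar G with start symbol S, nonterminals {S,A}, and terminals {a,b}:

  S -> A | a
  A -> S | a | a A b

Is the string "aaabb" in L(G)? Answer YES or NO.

CNF form of G:
  S -> T0 X3 | a
  A -> T0 X2 | a
  T0 -> a
  T1 -> b
  X2 -> A T1
  X3 -> A T1

CYK fill:
  [0..0]={A,S,T0}  "a"  orig:{A,S}
  [1..1]={A,S,T0}  "a"  orig:{A,S}
  [2..2]={A,S,T0}  "a"  orig:{A,S}
  [3..3]={T1}  "b"  orig:{}
  [4..4]={T1}  "b"  orig:{}
  [0..1]=∅  "aa"
  [1..2]=∅  "aa"
  [2..3]={X2,X3}  "ab"  orig:{}
  [3..4]=∅  "bb"
  [0..2]=∅  "aaa"
  [1..3]={A,S}  "aab"
  [2..4]=∅  "abb"
  [0..3]=∅  "aaab"
  [1..4]={X2,X3}  "aabb"  orig:{}
  [0..4]={A,S}  "aaabb"

S ∈ T[0,4] ⇒ YES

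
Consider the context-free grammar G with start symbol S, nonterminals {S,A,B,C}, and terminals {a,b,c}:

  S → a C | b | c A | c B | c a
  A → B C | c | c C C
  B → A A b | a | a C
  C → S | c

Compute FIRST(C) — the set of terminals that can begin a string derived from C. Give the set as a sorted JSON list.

FIRST sets, iterate to fixpoint:
[1]
  A via A→c: +{c}
  B via B→A A b: +{c}
  B via B→a: +{a}
  C via C→c: +{c}
  S via S→a C: +{a}
  S via S→b: +{b}
  S via S→c A: +{c}
  FIRST(S)={a,b,c}  FIRST(A)={c}  FIRST(B)={a,c}  FIRST(C)={c}
[2]
  A via A→B C: +{a}
  C via C→S: +{a,b}
  FIRST(S)={a,b,c}  FIRST(A)={a,c}  FIRST(B)={a,c}  FIRST(C)={a,b,c}
[3] done
  FIRST(S)={a,b,c}  FIRST(A)={a,c}  FIRST(B)={a,c}  FIRST(C)={a,b,c}

FIRST(C) = ["a", "b", "c"]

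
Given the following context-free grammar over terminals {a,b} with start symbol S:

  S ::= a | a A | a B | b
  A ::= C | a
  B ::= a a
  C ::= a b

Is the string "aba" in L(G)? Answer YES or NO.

Convert to CNF:
  S -> T0 A | T0 B | a | b
  A -> T0 T1 | a
  B -> T0 T0
  C -> T0 T1
  T0 -> a
  T1 -> b

Fill CYK table bottom-up:
  T[0,0] 'a' = {A,S,T0}  orig:{A,S}
  T[1,1] 'b' = {S,T1}  orig:{S}
  T[2,2] 'a' = {A,S,T0}  orig:{A,S}
  T[0,1] 'ab' = {A,C}
  T[1,2] 'ba' = ∅
  T[0,2] 'aba' = ∅

S ∉ T[0,2] ⇒ NO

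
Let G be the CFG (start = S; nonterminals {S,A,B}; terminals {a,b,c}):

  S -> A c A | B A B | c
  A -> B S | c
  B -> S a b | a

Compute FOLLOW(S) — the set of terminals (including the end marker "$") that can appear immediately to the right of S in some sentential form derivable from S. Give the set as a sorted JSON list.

FIRST iteration:
iter 1:
  A via A→c: +{c}
  B via B→a: +{a}
  S via S→A c A: +{c}
  S via S→B A B: +{a}
  FIRST[S]={a,c}  FIRST[A]={c}  FIRST[B]={a}
iter 2:
  A via A→B S: +{a}
  B via B→S a b: +{c}
  FIRST[S]={a,c}  FIRST[A]={a,c}  FIRST[B]={a,c}
iter 3: (no change)
  FIRST[S]={a,c}  FIRST[A]={a,c}  FIRST[B]={a,c}

Compute FOLLOW by fixpoint:
initialize: $ ∈ FOLLOW(S)
[1]
  A→B S: FOLLOW(B) ⊇ FIRST(S) = {a,c}; new: +{a,c}
  B→S a b: FOLLOW(S) ⊇ FIRST(a) = {a}; new: +{a}
  S→A c A: FOLLOW(A) ⊇ FIRST(c) = {c}; new: +{c}
  S→A c A: FOLLOW(A) ⊇ FOLLOW(S) ⊇ {$,a}; new: +{$,a}
  S→B A B: FOLLOW(B) ⊇ FOLLOW(S) ⊇ {$,a}; new: +{$}
  S: {$,a}  A: {$,a,c}  B: {$,a,c}
[2]
  A→B S: FOLLOW(S) ⊇ FOLLOW(A) ⊇ {$,a,c}; new: +{c}
  S: {$,a,c}  A: {$,a,c}  B: {$,a,c}
[3] (no change)
  S: {$,a,c}  A: {$,a,c}  B: {$,a,c}

FOLLOW(S) = ["$", "a", "c"]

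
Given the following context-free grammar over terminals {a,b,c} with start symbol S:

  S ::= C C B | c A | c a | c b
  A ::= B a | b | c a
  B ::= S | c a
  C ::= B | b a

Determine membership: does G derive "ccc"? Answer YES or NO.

CNF form of G:
  S -> C X5 | T1 A | T1 T0 | T1 T2
  A -> B T0 | T1 T0 | b
  B -> C X3 | T1 A | T1 T0 | T1 T2
  C -> C X4 | T1 A | T1 T0 | T1 T2 | T2 T0
  T0 -> a
  T1 -> c
  T2 -> b
  X3 -> C B
  X4 -> C B
  X5 -> C B

Fill CYK table bottom-up:
  [0..0]={T1}  "c"  orig:{}
  [1..1]={T1}  "c"  orig:{}
  [2..2]={T1}  "c"  orig:{}
  [0..1]=∅  "cc"
  [1..2]=∅  "cc"
  [0..2]=∅  "ccc"

S ∉ T[0,2] ⇒ NO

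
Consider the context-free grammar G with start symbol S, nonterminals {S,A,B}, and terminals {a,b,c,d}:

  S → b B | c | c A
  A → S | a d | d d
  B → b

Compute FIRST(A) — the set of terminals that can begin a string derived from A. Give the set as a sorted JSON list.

Compute FIRST by fixpoint:
[1]
  A via A→a d: +{a}
  A via A→d d: +{d}
  B via B→b: +{b}
  S via S→b B: +{b}
  S via S→c: +{c}
  FIRST[S]={b,c}  FIRST[A]={a,d}  FIRST[B]={b}
[2]
  A via A→S: +{b,c}
  FIRST[S]={b,c}  FIRST[A]={a,b,c,d}  FIRST[B]={b}
[3] done
  FIRST[S]={b,c}  FIRST[A]={a,b,c,d}  FIRST[B]={b}

FIRST(A) = ["a", "b", "c", "d"]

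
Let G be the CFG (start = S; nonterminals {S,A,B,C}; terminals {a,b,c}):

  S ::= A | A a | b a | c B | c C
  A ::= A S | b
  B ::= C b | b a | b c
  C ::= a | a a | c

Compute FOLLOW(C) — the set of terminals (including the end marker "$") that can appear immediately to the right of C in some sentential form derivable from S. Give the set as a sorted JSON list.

Compute FIRST by fixpoint:
[1]
  A via A→b: +{b}
  B via B→b a: +{b}
  C via C→a: +{a}
  C via C→c: +{c}
  S via S→A: +{b}
  S via S→c B: +{c}
  FIRST[S]={b,c}  FIRST[A]={b}  FIRST[B]={b}  FIRST[C]={a,c}
[2]
  B via B→C b: +{a,c}
  FIRST[S]={b,c}  FIRST[A]={b}  FIRST[B]={a,b,c}  FIRST[C]={a,c}
[3] — fixpoint
  FIRST[S]={b,c}  FIRST[A]={b}  FIRST[B]={a,b,c}  FIRST[C]={a,c}

Compute FOLLOW by fixpoint:
initialize: $ ∈ FOLLOW(S)
[1]
  A→A S: FOLLOW(A) ⊇ FIRST(S) = {b,c}; new: +{b,c}
  A→A S: FOLLOW(S) ⊇ FOLLOW(A) ⊇ {b,c}; new: +{b,c}
  B→C b: FOLLOW(C) ⊇ FIRST(b) = {b}; new: +{b}
  S→A: FOLLOW(A) ⊇ FOLLOW(S) ⊇ {$,b,c}; new: +{$}
  S→A a: FOLLOW(A) ⊇ FIRST(a) = {a}; new: +{a}
  S→c B: FOLLOW(B) ⊇ FOLLOW(S) ⊇ {$,b,c}; new: +{$,b,c}
  S→c C: FOLLOW(C) ⊇ FOLLOW(S) ⊇ {$,b,c}; new: +{$,c}
  S: {$,b,c}  A: {$,a,b,c}  B: {$,b,c}  C: {$,b,c}
[2]
  A→A S: FOLLOW(S) ⊇ FOLLOW(A) ⊇ {$,a,b,c}; new: +{a}
  S→c B: FOLLOW(B) ⊇ FOLLOW(S) ⊇ {$,a,b,c}; new: +{a}
  S→c C: FOLLOW(C) ⊇ FOLLOW(S) ⊇ {$,a,b,c}; new: +{a}
  S: {$,a,b,c}  A: {$,a,b,c}  B: {$,a,b,c}  C: {$,a,b,c}
[3] done
  S: {$,a,b,c}  A: {$,a,b,c}  B: {$,a,b,c}  C: {$,a,b,c}

FOLLOW(C) = ["$", "a", "b", "c"]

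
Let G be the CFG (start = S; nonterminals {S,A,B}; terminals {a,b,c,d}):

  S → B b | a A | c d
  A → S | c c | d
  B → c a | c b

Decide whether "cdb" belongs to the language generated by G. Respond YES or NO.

CNF form of G:
  S -> B T0 | T1 A | T2 T3
  A -> B T0 | T1 A | T2 T2 | T2 T3 | d
  B -> T2 T0 | T2 T1
  T0 -> b
  T1 -> a
  T2 -> c
  T3 -> d

CYK fill:
  cell(0,0) c: {T2}  orig:{}
  cell(1,1) d: {A,T3}  orig:{A}
  cell(2,2) b: {T0}  orig:{}
  cell(0,1) cd: {A,S}
  cell(1,2) db: ∅
  cell(0,2) cdb: ∅

S ∉ T[0,2] ⇒ NO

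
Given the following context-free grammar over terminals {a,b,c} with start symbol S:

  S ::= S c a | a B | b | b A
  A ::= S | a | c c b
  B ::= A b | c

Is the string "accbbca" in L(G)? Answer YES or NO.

Convert to CNF:
  S -> S X5 | T1 B | T2 A | b
  A -> S X3 | T0 X4 | T1 B | T2 A | a | b
  B -> A T2 | c
  T0 -> c
  T1 -> a
  T2 -> b
  X3 -> T0 T1
  X4 -> T0 T2
  X5 -> T0 T1

CYK fill:
  cell(0,0) a: {A,T1}  orig:{A}
  cell(1,1) c: {B,T0}  orig:{B}
  cell(2,2) c: {B,T0}  orig:{B}
  cell(3,3) b: {A,S,T2}  orig:{A,S}
  cell(4,4) b: {A,S,T2}  orig:{A,S}
  cell(5,5) c: {B,T0}  orig:{B}
  cell(6,6) a: {A,T1}  orig:{A}
  cell(0,1) ac: {A,S}
  cell(1,2) cc: ∅
  cell(2,3) cb: {X4}  orig:{}
  cell(3,4) bb: {A,B,S}
  cell(4,5) bc: ∅
  cell(5,6) ca: {X3,X5}  orig:{}
  cell(0,2) acc: ∅
  cell(1,3) ccb: {A}
  cell(2,4) cbb: ∅
  cell(3,5) bbc: ∅
  cell(4,6) bca: {A,S}
  cell(0,3) accb: ∅
  cell(1,4) ccbb: {B}
  cell(2,5) cbbc: ∅
  cell(3,6) bbca: {A,S}
  cell(0,4) accbb: {A,S}
  cell(1,5) ccbbc: ∅
  cell(2,6) cbbca: ∅
  cell(0,5) accbbc: ∅
  cell(1,6) ccbbca: ∅
  cell(0,6) accbbca: {A,S}

S ∈ T[0,6] ⇒ YES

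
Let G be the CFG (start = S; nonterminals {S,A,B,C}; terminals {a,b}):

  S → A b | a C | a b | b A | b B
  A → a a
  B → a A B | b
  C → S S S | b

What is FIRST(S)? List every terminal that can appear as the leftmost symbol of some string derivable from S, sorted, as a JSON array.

Compute FIRST by fixpoint:
[1]
  A via A→a a: +{a}
  B via B→a A B: +{a}
  B via B→b: +{b}
  C via C→b: +{b}
  S via S→A b: +{a}
  S via S→b A: +{b}
  FIRST(S)={a,b}  FIRST(A)={a}  FIRST(B)={a,b}  FIRST(C)={b}
[2]
  C via C→S S S: +{a}
  FIRST(S)={a,b}  FIRST(A)={a}  FIRST(B)={a,b}  FIRST(C)={a,b}
[3] — fixpoint
  FIRST(S)={a,b}  FIRST(A)={a}  FIRST(B)={a,b}  FIRST(C)={a,b}

FIRST(S) = ["a", "b"]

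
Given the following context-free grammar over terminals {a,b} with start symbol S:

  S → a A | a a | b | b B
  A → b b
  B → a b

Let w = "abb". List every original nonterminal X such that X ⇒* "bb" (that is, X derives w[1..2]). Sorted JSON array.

CNF form of G:
  S -> T0 B | T1 A | T1 T1 | b
  A -> T0 T0
  B -> T1 T0
  T0 -> b
  T1 -> a

CYK table (by increasing span), restricted to cells inside w[1..2]:
  cell(1,1) b: {S,T0}  orig:{S}
  cell(2,2) b: {S,T0}  orig:{S}
  cell(1,2) bb: {A}

Original NTs in T[1,2] deriving "bb": ["A"]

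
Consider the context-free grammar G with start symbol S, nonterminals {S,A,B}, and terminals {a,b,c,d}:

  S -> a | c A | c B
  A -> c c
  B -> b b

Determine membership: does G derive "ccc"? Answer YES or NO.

Convert to CNF:
  S -> T0 A | T0 B | a
  A -> T0 T0
  B -> T1 T1
  T0 -> c
  T1 -> b

CYK fill:
  [0..0]={T0}  "c"  orig:{}
  [1..1]={T0}  "c"  orig:{}
  [2..2]={T0}  "c"  orig:{}
  [0..1]={A}  "cc"
  [1..2]={A}  "cc"
  [0..2]={S}  "ccc"

S ∈ T[0,2] ⇒ YES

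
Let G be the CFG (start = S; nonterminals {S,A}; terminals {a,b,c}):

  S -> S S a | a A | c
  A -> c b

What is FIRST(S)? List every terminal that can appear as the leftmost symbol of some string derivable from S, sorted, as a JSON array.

FIRST sets, iterate to fixpoint:
[1]
  A via A→c b: +{c}
  S via S→a A: +{a}
  S via S→c: +{c}
  FIRST[S]={a,c}  FIRST[A]={c}
[2] (no change)
  FIRST[S]={a,c}  FIRST[A]={c}

FIRST(S) = ["a", "c"]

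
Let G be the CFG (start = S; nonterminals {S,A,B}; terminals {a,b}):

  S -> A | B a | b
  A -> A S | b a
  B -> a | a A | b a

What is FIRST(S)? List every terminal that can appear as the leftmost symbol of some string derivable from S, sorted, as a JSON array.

FIRST sets, iterate to fixpoint:
round 1:
  A via A→b a: +{b}
  B via B→a: +{a}
  B via B→b a: +{b}
  S via S→A: +{b}
  S via S→B a: +{a}
  S: {a,b}  A: {b}  B: {a,b}
round 2: — fixpoint
  S: {a,b}  A: {b}  B: {a,b}

FIRST(S) = ["a", "b"]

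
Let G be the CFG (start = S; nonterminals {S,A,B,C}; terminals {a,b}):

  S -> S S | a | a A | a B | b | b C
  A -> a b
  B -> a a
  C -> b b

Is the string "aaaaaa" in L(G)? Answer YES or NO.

Convert to CNF:
  S -> S S | T0 A | T0 B | T1 C | a | b
  A -> T0 T1
  B -> T0 T0
  C -> T1 T1
  T0 -> a
  T1 -> b

CYK fill:
  cell(0,0) a: {S,T0}  orig:{S}
  cell(1,1) a: {S,T0}  orig:{S}
  cell(2,2) a: {S,T0}  orig:{S}
  cell(3,3) a: {S,T0}  orig:{S}
  cell(4,4) a: {S,T0}  orig:{S}
  cell(5,5) a: {S,T0}  orig:{S}
  cell(0,1) aa: {B,S}
  cell(1,2) aa: {B,S}
  cell(2,3) aa: {B,S}
  cell(3,4) aa: {B,S}
  cell(4,5) aa: {B,S}
  cell(0,2) aaa: {S}
  cell(1,3) aaa: {S}
  cell(2,4) aaa: {S}
  cell(3,5) aaa: {S}
  cell(0,3) aaaa: {S}
  cell(1,4) aaaa: {S}
  cell(2,5) aaaa: {S}
  cell(0,4) aaaaa: {S}
  cell(1,5) aaaaa: {S}
  cell(0,5) aaaaaa: {S}

S ∈ T[0,5] ⇒ YES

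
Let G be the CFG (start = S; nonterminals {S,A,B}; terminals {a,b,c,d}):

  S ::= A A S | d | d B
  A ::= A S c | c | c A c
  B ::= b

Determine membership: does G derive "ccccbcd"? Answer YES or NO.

CNF form of G:
  S -> A X4 | T1 B | d
  A -> A X2 | T0 X3 | c
  B -> b
  T0 -> c
  T1 -> d
  X2 -> S T0
  X3 -> A T0
  X4 -> A S

CYK fill:
  T[0,0] 'c' = {A,T0}  orig:{A}
  T[1,1] 'c' = {A,T0}  orig:{A}
  T[2,2] 'c' = {A,T0}  orig:{A}
  T[3,3] 'c' = {A,T0}  orig:{A}
  T[4,4] 'b' = {B}
  T[5,5] 'c' = {A,T0}  orig:{A}
  T[6,6] 'd' = {S,T1}  orig:{S}
  T[0,1] 'cc' = {X3}  orig:{}
  T[1,2] 'cc' = {X3}  orig:{}
  T[2,3] 'cc' = {X3}  orig:{}
  T[3,4] 'cb' = ∅
  T[4,5] 'bc' = ∅
  T[5,6] 'cd' = {X4}  orig:{}
  T[0,2] 'ccc' = {A}
  T[1,3] 'ccc' = {A}
  T[2,4] 'ccb' = ∅
  T[3,5] 'cbc' = ∅
  T[4,6] 'bcd' = ∅
  T[0,3] 'cccc' = {X3}  orig:{}
  T[1,4] 'cccb' = ∅
  T[2,5] 'ccbc' = ∅
  T[3,6] 'cbcd' = ∅
  T[0,4] 'ccccb' = ∅
  T[1,5] 'cccbc' = ∅
  T[2,6] 'ccbcd' = ∅
  T[0,5] 'ccccbc' = ∅
  T[1,6] 'cccbcd' = ∅
  T[0,6] 'ccccbcd' = ∅

S ∉ T[0,6] ⇒ NO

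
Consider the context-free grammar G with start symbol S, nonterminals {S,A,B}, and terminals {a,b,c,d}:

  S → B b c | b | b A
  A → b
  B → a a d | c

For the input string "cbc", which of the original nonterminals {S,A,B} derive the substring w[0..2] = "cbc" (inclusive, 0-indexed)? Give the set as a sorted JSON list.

CNF form of G:
  S -> B X5 | T2 A | b
  A -> b
  B -> T0 X4 | c
  T0 -> a
  T1 -> d
  T2 -> b
  T3 -> c
  X4 -> T0 T1
  X5 -> T2 T3

CYK table (by increasing span) (cells [i..j] with 0 ≤ i ≤ j ≤ 2 only):
  T[0,0] 'c' = {B,T3}  orig:{B}
  T[1,1] 'b' = {A,S,T2}  orig:{A,S}
  T[2,2] 'c' = {B,T3}  orig:{B}
  T[0,1] 'cb' = ∅
  T[1,2] 'bc' = {X5}  orig:{}
  T[0,2] 'cbc' = {S}

Original NTs in T[0,2] deriving "cbc": ["S"]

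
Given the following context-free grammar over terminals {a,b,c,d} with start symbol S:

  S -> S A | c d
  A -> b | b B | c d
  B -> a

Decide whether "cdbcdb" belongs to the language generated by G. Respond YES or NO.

CNF form of G:
  S -> S A | T1 T2
  A -> T0 B | T1 T2 | b
  B -> a
  T0 -> b
  T1 -> c
  T2 -> d

CYK fill:
  cell(0,0) c: {T1}  orig:{}
  cell(1,1) d: {T2}  orig:{}
  cell(2,2) b: {A,T0}  orig:{A}
  cell(3,3) c: {T1}  orig:{}
  cell(4,4) d: {T2}  orig:{}
  cell(5,5) b: {A,T0}  orig:{A}
  cell(0,1) cd: {A,S}
  cell(1,2) db: ∅
  cell(2,3) bc: ∅
  cell(3,4) cd: {A,S}
  cell(4,5) db: ∅
  cell(0,2) cdb: {S}
  cell(1,3) dbc: ∅
  cell(2,4) bcd: ∅
  cell(3,5) cdb: {S}
  cell(0,3) cdbc: ∅
  cell(1,4) dbcd: ∅
  cell(2,5) bcdb: ∅
  cell(0,4) cdbcd: {S}
  cell(1,5) dbcdb: ∅
  cell(0,5) cdbcdb: {S}

S ∈ T[0,5] ⇒ YES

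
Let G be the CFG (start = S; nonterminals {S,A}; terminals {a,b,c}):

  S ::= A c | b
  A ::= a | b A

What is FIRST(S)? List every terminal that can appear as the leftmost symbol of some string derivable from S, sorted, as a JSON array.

FIRST sets, iterate to fixpoint:
pass 1:
  A via A→a: +{a}
  A via A→b A: +{b}
  S via S→A c: +{a,b}
  S: {a,b}  A: {a,b}
pass 2: (no change)
  S: {a,b}  A: {a,b}

FIRST(S) = ["a", "b"]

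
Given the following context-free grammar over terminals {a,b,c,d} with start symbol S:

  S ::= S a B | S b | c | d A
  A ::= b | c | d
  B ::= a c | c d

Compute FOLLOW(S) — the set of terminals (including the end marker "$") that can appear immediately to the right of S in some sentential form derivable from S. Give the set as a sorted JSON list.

Compute FIRST by fixpoint:
[1]
  A via A→b: +{b}
  A via A→c: +{c}
  A via A→d: +{d}
  B via B→a c: +{a}
  B via B→c d: +{c}
  S via S→c: +{c}
  S via S→d A: +{d}
  S: {c,d}  A: {b,c,d}  B: {a,c}
[2] — fixpoint
  S: {c,d}  A: {b,c,d}  B: {a,c}

FOLLOW iteration:
FOLLOW(S) := {$}
pass 1:
  S→S a B: FOLLOW(S) ⊇ FIRST(a) = {a}; new: +{a}
  S→S a B: FOLLOW(B) ⊇ FOLLOW(S) ⊇ {$,a}; new: +{$,a}
  S→S b: FOLLOW(S) ⊇ FIRST(b) = {b}; new: +{b}
  S→d A: FOLLOW(A) ⊇ FOLLOW(S) ⊇ {$,a,b}; new: +{$,a,b}
  FOLLOW(S)={$,a,b}  FOLLOW(A)={$,a,b}  FOLLOW(B)={$,a}
pass 2:
  S→S a B: FOLLOW(B) ⊇ FOLLOW(S) ⊇ {$,a,b}; new: +{b}
  FOLLOW(S)={$,a,b}  FOLLOW(A)={$,a,b}  FOLLOW(B)={$,a,b}
pass 3: (no change)
  FOLLOW(S)={$,a,b}  FOLLOW(A)={$,a,b}  FOLLOW(B)={$,a,b}

FOLLOW(S) = ["$", "a", "b"]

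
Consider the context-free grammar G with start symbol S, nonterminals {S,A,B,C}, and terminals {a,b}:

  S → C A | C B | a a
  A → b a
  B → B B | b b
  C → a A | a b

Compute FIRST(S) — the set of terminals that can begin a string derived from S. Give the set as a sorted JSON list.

Compute FIRST by fixpoint:
pass 1:
  A via A→b a: +{b}
  B via B→b b: +{b}
  C via C→a A: +{a}
  S via S→C A: +{a}
  FIRST[S]={a}  FIRST[A]={b}  FIRST[B]={b}  FIRST[C]={a}
pass 2: — fixpoint
  FIRST[S]={a}  FIRST[A]={b}  FIRST[B]={b}  FIRST[C]={a}

FIRST(S) = ["a"]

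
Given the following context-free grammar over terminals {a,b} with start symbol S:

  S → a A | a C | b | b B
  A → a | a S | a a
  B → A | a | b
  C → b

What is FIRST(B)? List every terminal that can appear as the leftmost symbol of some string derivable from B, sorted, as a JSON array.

FIRST iteration:
pass 1:
  A via A→a: +{a}
  B via B→A: +{a}
  B via B→b: +{b}
  C via C→b: +{b}
  S via S→a A: +{a}
  S via S→b: +{b}
  FIRST(S)={a,b}  FIRST(A)={a}  FIRST(B)={a,b}  FIRST(C)={b}
pass 2: (no change)
  FIRST(S)={a,b}  FIRST(A)={a}  FIRST(B)={a,b}  FIRST(C)={b}

FIRST(B) = ["a", "b"]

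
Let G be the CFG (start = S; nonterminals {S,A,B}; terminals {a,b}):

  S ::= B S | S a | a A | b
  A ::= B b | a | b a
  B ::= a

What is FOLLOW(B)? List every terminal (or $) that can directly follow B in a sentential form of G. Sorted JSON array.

FIRST sets, iterate to fixpoint:
pass 1:
  A via A→a: +{a}
  A via A→b a: +{b}
  B via B→a: +{a}
  S via S→B S: +{a}
  S via S→b: +{b}
  S: {a,b}  A: {a,b}  B: {a}
pass 2: (stable)
  S: {a,b}  A: {a,b}  B: {a}

FOLLOW sets:
FOLLOW(S) := {$}
round 1:
  A→B b: FOLLOW(B) ⊇ FIRST(b) = {b}; new: +{b}
  S→B S: FOLLOW(B) ⊇ FIRST(S) = {a,b}; new: +{a}
  S→S a: FOLLOW(S) ⊇ FIRST(a) = {a}; new: +{a}
  S→a A: FOLLOW(A) ⊇ FOLLOW(S) ⊇ {$,a}; new: +{$,a}
  FOLLOW(S)={$,a}  FOLLOW(A)={$,a}  FOLLOW(B)={a,b}
round 2: — fixpoint
  FOLLOW(S)={$,a}  FOLLOW(A)={$,a}  FOLLOW(B)={a,b}

FOLLOW(B) = ["a", "b"]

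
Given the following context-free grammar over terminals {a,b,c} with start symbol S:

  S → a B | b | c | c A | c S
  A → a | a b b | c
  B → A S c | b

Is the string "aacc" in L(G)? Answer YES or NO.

CNF form of G:
  S -> T0 B | T2 A | T2 S | b | c
  A -> T0 X3 | a | c
  B -> A X4 | b
  T0 -> a
  T1 -> b
  T2 -> c
  X3 -> T1 T1
  X4 -> S T2

Fill CYK table bottom-up:
  T[0,0] 'a' = {A,T0}  orig:{A}
  T[1,1] 'a' = {A,T0}  orig:{A}
  T[2,2] 'c' = {A,S,T2}  orig:{A,S}
  T[3,3] 'c' = {A,S,T2}  orig:{A,S}
  T[0,1] 'aa' = ∅
  T[1,2] 'ac' = ∅
  T[2,3] 'cc' = {S,X4}  orig:{S}
  T[0,2] 'aac' = ∅
  T[1,3] 'acc' = {B}
  T[0,3] 'aacc' = {S}

S ∈ T[0,3] ⇒ YES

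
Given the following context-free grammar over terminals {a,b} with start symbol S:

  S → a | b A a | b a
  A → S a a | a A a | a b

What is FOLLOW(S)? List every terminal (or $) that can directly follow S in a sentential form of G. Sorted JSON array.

FIRST iteration:
pass 1:
  A via A→a A a: +{a}
  S via S→a: +{a}
  S via S→b A a: +{b}
  FIRST(S)={a,b}  FIRST(A)={a}
pass 2:
  A via A→S a a: +{b}
  FIRST(S)={a,b}  FIRST(A)={a,b}
pass 3: — fixpoint
  FIRST(S)={a,b}  FIRST(A)={a,b}

FOLLOW sets:
initialize: $ ∈ FOLLOW(S)
iter 1:
  A→S a a: FOLLOW(S) ⊇ FIRST(a) = {a}; new: +{a}
  A→a A a: FOLLOW(A) ⊇ FIRST(a) = {a}; new: +{a}
  S: {$,a}  A: {a}
iter 2: done
  S: {$,a}  A: {a}

FOLLOW(S) = ["$", "a"]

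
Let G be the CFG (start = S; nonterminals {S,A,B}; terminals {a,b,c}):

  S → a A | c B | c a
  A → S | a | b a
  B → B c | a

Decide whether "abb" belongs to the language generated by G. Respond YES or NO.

Convert to CNF:
  S -> T0 A | T2 B | T2 T0
  A -> T0 A | T1 T0 | T2 B | T2 T0 | a
  B -> B T2 | a
  T0 -> a
  T1 -> b
  T2 -> c

CYK table (by increasing span):
  T[0,0] 'a' = {A,B,T0}  orig:{A,B}
  T[1,1] 'b' = {T1}  orig:{}
  T[2,2] 'b' = {T1}  orig:{}
  T[0,1] 'ab' = ∅
  T[1,2] 'bb' = ∅
  T[0,2] 'abb' = ∅

S ∉ T[0,2] ⇒ NO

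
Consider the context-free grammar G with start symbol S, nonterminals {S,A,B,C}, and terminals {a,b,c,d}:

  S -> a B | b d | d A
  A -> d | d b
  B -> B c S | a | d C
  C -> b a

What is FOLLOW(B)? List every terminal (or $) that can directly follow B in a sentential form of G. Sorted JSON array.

FIRST iteration:
[1]
  A via A→d: +{d}
  B via B→a: +{a}
  B via B→d C: +{d}
  C via C→b a: +{b}
  S via S→a B: +{a}
  S via S→b d: +{b}
  S via S→d A: +{d}
  S: {a,b,d}  A: {d}  B: {a,d}  C: {b}
[2] done
  S: {a,b,d}  A: {d}  B: {a,d}  C: {b}

Compute FOLLOW by fixpoint:
seed FOLLOW(S) with $
[1]
  B→B c S: FOLLOW(B) ⊇ FIRST(c) = {c}; new: +{c}
  B→B c S: FOLLOW(S) ⊇ FOLLOW(B) ⊇ {c}; new: +{c}
  B→d C: FOLLOW(C) ⊇ FOLLOW(B) ⊇ {c}; new: +{c}
  S→a B: FOLLOW(B) ⊇ FOLLOW(S) ⊇ {$,c}; new: +{$}
  S→d A: FOLLOW(A) ⊇ FOLLOW(S) ⊇ {$,c}; new: +{$,c}
  FOLLOW[S]={$,c}  FOLLOW[A]={$,c}  FOLLOW[B]={$,c}  FOLLOW[C]={c}
[2]
  B→d C: FOLLOW(C) ⊇ FOLLOW(B) ⊇ {$,c}; new: +{$}
  FOLLOW[S]={$,c}  FOLLOW[A]={$,c}  FOLLOW[B]={$,c}  FOLLOW[C]={$,c}
[3] (no change)
  FOLLOW[S]={$,c}  FOLLOW[A]={$,c}  FOLLOW[B]={$,c}  FOLLOW[C]={$,c}

FOLLOW(B) = ["$", "c"]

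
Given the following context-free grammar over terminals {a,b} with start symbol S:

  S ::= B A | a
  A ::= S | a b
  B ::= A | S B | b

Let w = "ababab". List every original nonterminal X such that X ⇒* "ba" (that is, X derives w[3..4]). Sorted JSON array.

Convert to CNF:
  S -> B A | a
  A -> B A | T0 T1 | a
  B -> B A | S B | T0 T1 | a | b
  T0 -> a
  T1 -> b

CYK fill (cells [i..j] with 3 ≤ i ≤ j ≤ 4 only):
  [3..3]={B,T1}  "b"  orig:{B}
  [4..4]={A,B,S,T0}  "a"  orig:{A,B,S}
  [3..4]={A,B,S}  "ba"

Original NTs in T[3,4] deriving "ba": ["A", "B", "S"]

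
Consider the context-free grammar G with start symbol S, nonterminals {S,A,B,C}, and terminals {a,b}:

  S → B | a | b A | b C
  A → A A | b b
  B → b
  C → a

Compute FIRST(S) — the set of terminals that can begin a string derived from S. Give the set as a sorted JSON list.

Compute FIRST by fixpoint:
iter 1:
  A via A→b b: +{b}
  B via B→b: +{b}
  C via C→a: +{a}
  S via S→B: +{b}
  S via S→a: +{a}
  S: {a,b}  A: {b}  B: {b}  C: {a}
iter 2: done
  S: {a,b}  A: {b}  B: {b}  C: {a}

FIRST(S) = ["a", "b"]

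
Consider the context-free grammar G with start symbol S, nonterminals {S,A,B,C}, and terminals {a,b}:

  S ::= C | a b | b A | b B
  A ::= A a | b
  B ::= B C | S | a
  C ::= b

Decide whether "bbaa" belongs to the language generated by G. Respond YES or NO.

Convert to CNF:
  S -> T0 T1 | T1 A | T1 B | b
  A -> A T0 | b
  B -> B C | T0 T1 | T1 A | T1 B | a | b
  C -> b
  T0 -> a
  T1 -> b

CYK table (by increasing span):
  T[0,0] 'b' = {A,B,C,S,T1}  orig:{A,B,C,S}
  T[1,1] 'b' = {A,B,C,S,T1}  orig:{A,B,C,S}
  T[2,2] 'a' = {B,T0}  orig:{B}
  T[3,3] 'a' = {B,T0}  orig:{B}
  T[0,1] 'bb' = {B,S}
  T[1,2] 'ba' = {A,B,S}
  T[2,3] 'aa' = ∅
  T[0,2] 'bba' = {B,S}
  T[1,3] 'baa' = {A}
  T[0,3] 'bbaa' = {B,S}

S ∈ T[0,3] ⇒ YES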